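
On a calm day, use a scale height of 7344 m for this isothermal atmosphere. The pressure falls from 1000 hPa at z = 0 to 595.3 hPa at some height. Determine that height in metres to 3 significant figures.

Invert the barometric formula: z = H ln(P₀/P).
P₀/P = 1000/595.3 = 1.6798; ln(1.6798) = 0.51867.
z = 7344.0 × 0.51867 = 3809.1 m.

z ≈ 3810 m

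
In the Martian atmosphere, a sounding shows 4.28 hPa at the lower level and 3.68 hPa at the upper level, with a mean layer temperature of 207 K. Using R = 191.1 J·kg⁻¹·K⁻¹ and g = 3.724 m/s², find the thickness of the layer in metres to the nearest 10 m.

Hypsometric equation: Δz = (R T̄/g) ln(P₁/P₂).
R T̄/g = 191.1 × 207 / 3.724 = 10622 m.
ln(4.28/3.68) = ln(1.1630) = 0.15100.
Δz = 10622 × 0.15100 = 1603.9 m.

Δz ≈ 1600 m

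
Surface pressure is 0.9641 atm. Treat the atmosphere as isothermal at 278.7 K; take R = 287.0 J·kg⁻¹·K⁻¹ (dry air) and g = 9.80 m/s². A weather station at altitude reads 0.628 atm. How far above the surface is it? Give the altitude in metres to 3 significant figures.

z ≈ 3500 m

Scale height: H = RT/g = 287.0 × 278.7 / 9.80 = 8161.9 m.
Invert the barometric formula: z = H ln(P₀/P).
P₀/P = 0.9641/0.628 = 1.5352; ln(1.5352) = 0.42866.
z = 8161.9 × 0.42866 = 3498.7 m.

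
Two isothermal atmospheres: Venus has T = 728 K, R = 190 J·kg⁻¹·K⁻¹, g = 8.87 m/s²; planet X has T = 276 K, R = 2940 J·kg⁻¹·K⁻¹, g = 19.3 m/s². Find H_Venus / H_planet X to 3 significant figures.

H_Venus/H_planet X ≈ 0.371

H = RT/g for each body.
H_Venus = 190 × 728 / 8.87 = 15594 m.
H_planet X = 2940 × 276 / 19.3 = 42044 m.
H_Venus/H_planet X = 15594/42044 = 0.37090.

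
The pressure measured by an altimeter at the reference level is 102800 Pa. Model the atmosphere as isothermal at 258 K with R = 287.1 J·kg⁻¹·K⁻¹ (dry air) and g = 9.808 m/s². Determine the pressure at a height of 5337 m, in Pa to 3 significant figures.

P ≈ 50700 Pa

Scale height: H = RT/g = 287.1 × 258 / 9.808 = 7552.2 m.
Barometric formula: P = P₀ exp(−z/H).
z/H = 5337.0/7552.2 = 0.70668; exp(−0.70668) = 0.49328.
P = 102800 × 0.49328 = 50709 Pa.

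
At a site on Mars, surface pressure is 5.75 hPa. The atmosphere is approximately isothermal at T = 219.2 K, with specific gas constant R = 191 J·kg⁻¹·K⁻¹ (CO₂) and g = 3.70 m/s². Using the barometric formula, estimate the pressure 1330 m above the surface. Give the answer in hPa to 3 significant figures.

Scale height: H = RT/g = 191 × 219.2 / 3.70 = 11315 m.
Barometric formula: P = P₀ exp(−z/H).
z/H = 1330.0/11315 = 0.11754; exp(−0.11754) = 0.88910.
P = 5.75 × 0.88910 = 5.1123 hPa.

P ≈ 5.11 hPa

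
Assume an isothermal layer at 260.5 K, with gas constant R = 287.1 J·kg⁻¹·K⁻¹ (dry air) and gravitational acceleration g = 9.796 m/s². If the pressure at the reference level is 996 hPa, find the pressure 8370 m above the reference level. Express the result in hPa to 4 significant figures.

Scale height: H = RT/g = 287.1 × 260.5 / 9.796 = 7634.7 m.
Barometric formula: P = P₀ exp(−z/H).
z/H = 8370.0/7634.7 = 1.0963; exp(−1.0963) = 0.33410.
P = 996 × 0.33410 = 332.76 hPa.

P ≈ 332.8 hPa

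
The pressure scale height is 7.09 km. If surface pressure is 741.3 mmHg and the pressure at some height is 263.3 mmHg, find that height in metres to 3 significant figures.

Invert the barometric formula: z = H ln(P₀/P).
P₀/P = 741.3/263.3 = 2.8154; ln(2.8154) = 1.0351.
z = 7090.0 × 1.0351 = 7338.9 m.

z ≈ 7340 m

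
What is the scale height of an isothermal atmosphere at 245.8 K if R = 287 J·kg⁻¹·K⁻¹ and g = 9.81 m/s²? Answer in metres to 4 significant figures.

The scale height of an isothermal atmosphere is H = RT/g.
H = 287 × 245.8 / 9.81 = 70545/9.81 = 7191.1 m.

H ≈ 7191 m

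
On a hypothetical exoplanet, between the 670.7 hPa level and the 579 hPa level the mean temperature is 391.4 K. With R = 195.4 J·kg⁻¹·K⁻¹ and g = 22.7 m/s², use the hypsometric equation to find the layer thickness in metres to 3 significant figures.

Hypsometric equation: Δz = (R T̄/g) ln(P₁/P₂).
R T̄/g = 195.4 × 391.4 / 22.7 = 3369.1 m.
ln(670.7/579) = ln(1.1584) = 0.14704.
Δz = 3369.1 × 0.14704 = 495.39 m.

Δz ≈ 495 m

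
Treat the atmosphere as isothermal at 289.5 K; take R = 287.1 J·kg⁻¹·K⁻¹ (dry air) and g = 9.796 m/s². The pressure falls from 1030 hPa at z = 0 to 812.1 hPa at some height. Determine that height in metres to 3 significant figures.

z ≈ 2020 m

Scale height: H = RT/g = 287.1 × 289.5 / 9.796 = 8484.6 m.
Invert the barometric formula: z = H ln(P₀/P).
P₀/P = 1030/812.1 = 1.2683; ln(1.2683) = 0.23768.
z = 8484.6 × 0.23768 = 2016.6 m.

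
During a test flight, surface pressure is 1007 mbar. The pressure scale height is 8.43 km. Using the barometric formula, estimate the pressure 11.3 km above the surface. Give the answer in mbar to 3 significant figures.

P ≈ 264 mbar

Barometric formula: P = P₀ exp(−z/H).
z/H = 11300/8430.0 = 1.3405; exp(−1.3405) = 0.26171.
P = 1007 × 0.26171 = 263.54 mbar.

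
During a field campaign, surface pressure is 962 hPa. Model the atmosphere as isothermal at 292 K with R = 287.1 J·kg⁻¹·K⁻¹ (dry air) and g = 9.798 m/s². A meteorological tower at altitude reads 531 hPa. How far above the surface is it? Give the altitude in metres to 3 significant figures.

Scale height: H = RT/g = 287.1 × 292 / 9.798 = 8556.2 m.
Invert the barometric formula: z = H ln(P₀/P).
P₀/P = 962/531 = 1.8117; ln(1.8117) = 0.59427.
z = 8556.2 × 0.59427 = 5084.7 m.

z ≈ 5080 m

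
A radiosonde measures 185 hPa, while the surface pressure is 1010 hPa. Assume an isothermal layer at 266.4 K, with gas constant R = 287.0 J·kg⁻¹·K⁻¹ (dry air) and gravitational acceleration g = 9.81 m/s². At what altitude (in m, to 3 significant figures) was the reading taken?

z ≈ 13200 m

Scale height: H = RT/g = 287.0 × 266.4 / 9.81 = 7793.8 m.
Invert the barometric formula: z = H ln(P₀/P).
P₀/P = 1010/185 = 5.4595; ln(5.4595) = 1.6974.
z = 7793.8 × 1.6974 = 13229 m.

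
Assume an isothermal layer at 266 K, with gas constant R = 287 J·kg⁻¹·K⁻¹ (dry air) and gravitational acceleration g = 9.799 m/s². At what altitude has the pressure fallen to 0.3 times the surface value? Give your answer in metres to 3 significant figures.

Scale height: H = RT/g = 287 × 266 / 9.799 = 7790.8 m.
Set P/P₀ = exp(−z/H) = 0.3, so z = −H ln(0.3).
−ln(0.3) = 1.2040; z = 7790.8 × 1.2040 = 9380.1 m.

z ≈ 9380 m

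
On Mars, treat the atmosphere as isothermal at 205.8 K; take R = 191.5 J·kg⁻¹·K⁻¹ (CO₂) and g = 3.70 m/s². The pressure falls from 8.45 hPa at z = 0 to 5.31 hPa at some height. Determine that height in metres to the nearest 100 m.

z ≈ 4900 m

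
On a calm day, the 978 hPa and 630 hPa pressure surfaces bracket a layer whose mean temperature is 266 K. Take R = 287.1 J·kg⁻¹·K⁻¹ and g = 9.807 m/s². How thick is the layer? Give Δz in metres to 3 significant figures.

Δz ≈ 3420 m

Hypsometric equation: Δz = (R T̄/g) ln(P₁/P₂).
R T̄/g = 287.1 × 266 / 9.807 = 7787.2 m.
ln(978/630) = ln(1.5524) = 0.43980.
Δz = 7787.2 × 0.43980 = 3424.8 m.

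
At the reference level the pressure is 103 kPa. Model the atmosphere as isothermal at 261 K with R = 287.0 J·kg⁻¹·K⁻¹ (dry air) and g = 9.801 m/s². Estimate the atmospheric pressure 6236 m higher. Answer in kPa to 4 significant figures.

Scale height: H = RT/g = 287.0 × 261 / 9.801 = 7642.8 m.
Barometric formula: P = P₀ exp(−z/H).
z/H = 6236.0/7642.8 = 0.81593; exp(−0.81593) = 0.44223.
P = 103 × 0.44223 = 45.550 kPa.

P ≈ 45.55 kPa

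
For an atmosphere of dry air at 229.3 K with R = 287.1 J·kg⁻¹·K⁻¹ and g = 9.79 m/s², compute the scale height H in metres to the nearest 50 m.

The scale height of an isothermal atmosphere is H = RT/g.
H = 287.1 × 229.3 / 9.79 = 65832/9.79 = 6724.4 m.

H ≈ 6700 m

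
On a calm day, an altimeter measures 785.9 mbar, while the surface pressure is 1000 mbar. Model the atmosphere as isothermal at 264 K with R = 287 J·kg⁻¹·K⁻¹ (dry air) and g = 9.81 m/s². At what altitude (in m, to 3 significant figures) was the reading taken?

Scale height: H = RT/g = 287 × 264 / 9.81 = 7723.5 m.
Invert the barometric formula: z = H ln(P₀/P).
P₀/P = 1000/785.9 = 1.2724; ln(1.2724) = 0.24090.
z = 7723.5 × 0.24090 = 1860.6 m.

z ≈ 1860 m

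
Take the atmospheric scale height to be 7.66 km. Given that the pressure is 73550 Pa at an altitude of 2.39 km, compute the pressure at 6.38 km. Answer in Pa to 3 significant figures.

P ≈ 43700 Pa

Between two levels, P₂ = P₁ exp(−Δz/H) with Δz = z₂ − z₁.
Δz = 6380.0 − 2390.0 = 3990.0 m; Δz/H = 3990.0/7660.0 = 0.52089.
P₂ = 73550 × exp(−0.52089) = 73550 × 0.59399 = 43688 Pa.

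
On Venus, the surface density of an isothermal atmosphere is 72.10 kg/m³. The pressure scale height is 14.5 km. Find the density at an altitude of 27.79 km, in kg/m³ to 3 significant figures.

ρ ≈ 10.6 kg/m³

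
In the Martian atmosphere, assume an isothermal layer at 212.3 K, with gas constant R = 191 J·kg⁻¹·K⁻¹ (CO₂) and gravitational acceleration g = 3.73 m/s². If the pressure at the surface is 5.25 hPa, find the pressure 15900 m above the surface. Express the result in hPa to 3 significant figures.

Scale height: H = RT/g = 191 × 212.3 / 3.73 = 10871 m.
Barometric formula: P = P₀ exp(−z/H).
z/H = 15900/10871 = 1.4626; exp(−1.4626) = 0.23163.
P = 5.25 × 0.23163 = 1.2161 hPa.

P ≈ 1.22 hPa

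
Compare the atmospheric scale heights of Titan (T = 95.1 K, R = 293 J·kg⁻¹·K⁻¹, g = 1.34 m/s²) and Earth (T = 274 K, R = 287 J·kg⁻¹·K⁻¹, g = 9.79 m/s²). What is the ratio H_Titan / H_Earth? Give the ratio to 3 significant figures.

H = RT/g for each body.
H_Titan = 293 × 95.1 / 1.34 = 20794 m.
H_Earth = 287 × 274 / 9.79 = 8032.5 m.
H_Titan/H_Earth = 20794/8032.5 = 2.5887.

H_Titan/H_Earth ≈ 2.59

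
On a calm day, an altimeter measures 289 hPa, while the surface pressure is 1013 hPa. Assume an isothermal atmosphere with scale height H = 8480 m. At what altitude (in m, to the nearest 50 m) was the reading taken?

Invert the barometric formula: z = H ln(P₀/P).
P₀/P = 1013/289 = 3.5052; ln(3.5052) = 1.2542.
z = 8480.0 × 1.2542 = 10636 m.

z ≈ 10650 m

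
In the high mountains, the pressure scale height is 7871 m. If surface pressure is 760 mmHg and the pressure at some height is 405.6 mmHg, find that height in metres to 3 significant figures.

z ≈ 4940 m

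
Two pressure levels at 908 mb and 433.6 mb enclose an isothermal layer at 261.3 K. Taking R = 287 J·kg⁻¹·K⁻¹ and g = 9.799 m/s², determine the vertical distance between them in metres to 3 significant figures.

Hypsometric equation: Δz = (R T̄/g) ln(P₁/P₂).
R T̄/g = 287 × 261.3 / 9.799 = 7653.1 m.
ln(908/433.6) = ln(2.0941) = 0.73912.
Δz = 7653.1 × 0.73912 = 5656.6 m.

Δz ≈ 5660 m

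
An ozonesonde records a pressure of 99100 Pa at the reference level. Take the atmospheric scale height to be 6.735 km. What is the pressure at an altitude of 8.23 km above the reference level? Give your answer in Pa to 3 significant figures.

Barometric formula: P = P₀ exp(−z/H).
z/H = 8230.0/6735.0 = 1.2220; exp(−1.2220) = 0.29464.
P = 99100 × 0.29464 = 29199 Pa.

P ≈ 29200 Pa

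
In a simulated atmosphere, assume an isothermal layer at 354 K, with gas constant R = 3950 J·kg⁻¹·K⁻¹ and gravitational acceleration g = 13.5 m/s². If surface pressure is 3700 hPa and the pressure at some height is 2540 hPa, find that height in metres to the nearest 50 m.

z ≈ 38950 m

Scale height: H = RT/g = 3950 × 354 / 13.5 = 103580 m.
Invert the barometric formula: z = H ln(P₀/P).
P₀/P = 3700/2540 = 1.4567; ln(1.4567) = 0.37617.
z = 103580 × 0.37617 = 38964 m.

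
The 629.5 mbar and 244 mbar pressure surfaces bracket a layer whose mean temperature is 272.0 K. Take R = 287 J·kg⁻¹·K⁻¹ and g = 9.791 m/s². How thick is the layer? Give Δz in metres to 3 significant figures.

Δz ≈ 7560 m

Hypsometric equation: Δz = (R T̄/g) ln(P₁/P₂).
R T̄/g = 287 × 272.0 / 9.791 = 7973.0 m.
ln(629.5/244) = ln(2.5799) = 0.94775.
Δz = 7973.0 × 0.94775 = 7556.4 m.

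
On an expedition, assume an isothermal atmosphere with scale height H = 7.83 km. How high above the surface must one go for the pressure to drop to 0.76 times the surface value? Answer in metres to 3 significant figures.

Set P/P₀ = exp(−z/H) = 0.76, so z = −H ln(0.76).
−ln(0.76) = 0.27444; z = 7830.0 × 0.27444 = 2148.9 m.

z ≈ 2150 m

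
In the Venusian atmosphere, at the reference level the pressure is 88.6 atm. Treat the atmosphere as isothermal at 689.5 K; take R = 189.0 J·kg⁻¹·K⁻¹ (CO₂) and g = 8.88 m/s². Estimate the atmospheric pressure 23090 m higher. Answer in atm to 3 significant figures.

Scale height: H = RT/g = 189.0 × 689.5 / 8.88 = 14675 m.
Barometric formula: P = P₀ exp(−z/H).
z/H = 23090/14675 = 1.5734; exp(−1.5734) = 0.20734.
P = 88.6 × 0.20734 = 18.370 atm.

P ≈ 18.4 atm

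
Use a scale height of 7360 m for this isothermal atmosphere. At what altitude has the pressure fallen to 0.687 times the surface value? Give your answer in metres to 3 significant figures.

z ≈ 2760 m

Set P/P₀ = exp(−z/H) = 0.687, so z = −H ln(0.687).
−ln(0.687) = 0.37542; z = 7360.0 × 0.37542 = 2763.1 m.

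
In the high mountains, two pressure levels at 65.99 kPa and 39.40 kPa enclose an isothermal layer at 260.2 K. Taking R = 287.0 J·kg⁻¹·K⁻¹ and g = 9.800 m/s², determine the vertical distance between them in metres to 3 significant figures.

Hypsometric equation: Δz = (R T̄/g) ln(P₁/P₂).
R T̄/g = 287.0 × 260.2 / 9.800 = 7620.1 m.
ln(65.99/39.40) = ln(1.6749) = 0.51575.
Δz = 7620.1 × 0.51575 = 3930.1 m.

Δz ≈ 3930 m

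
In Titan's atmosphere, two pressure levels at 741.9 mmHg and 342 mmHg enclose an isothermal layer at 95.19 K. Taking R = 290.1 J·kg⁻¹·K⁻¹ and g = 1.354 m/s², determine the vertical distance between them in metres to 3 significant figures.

Hypsometric equation: Δz = (R T̄/g) ln(P₁/P₂).
R T̄/g = 290.1 × 95.19 / 1.354 = 20395 m.
ln(741.9/342) = ln(2.1693) = 0.77440.
Δz = 20395 × 0.77440 = 15794 m.

Δz ≈ 15800 m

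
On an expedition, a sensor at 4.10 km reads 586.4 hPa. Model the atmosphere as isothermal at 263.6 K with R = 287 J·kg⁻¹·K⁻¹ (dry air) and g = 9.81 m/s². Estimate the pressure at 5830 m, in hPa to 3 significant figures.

P ≈ 469 hPa

Scale height: H = RT/g = 287 × 263.6 / 9.81 = 7711.8 m.
Between two levels, P₂ = P₁ exp(−Δz/H) with Δz = z₂ − z₁.
Δz = 5830.0 − 4100.0 = 1730.0 m; Δz/H = 1730.0/7711.8 = 0.22433.
P₂ = 586.4 × exp(−0.22433) = 586.4 × 0.79905 = 468.56 hPa.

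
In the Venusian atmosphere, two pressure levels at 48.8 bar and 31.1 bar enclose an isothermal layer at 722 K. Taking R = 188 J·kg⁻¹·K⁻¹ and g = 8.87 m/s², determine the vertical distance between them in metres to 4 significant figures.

Hypsometric equation: Δz = (R T̄/g) ln(P₁/P₂).
R T̄/g = 188 × 722 / 8.87 = 15303 m.
ln(48.8/31.1) = ln(1.5691) = 0.45050.
Δz = 15303 × 0.45050 = 6894.0 m.

Δz ≈ 6894 m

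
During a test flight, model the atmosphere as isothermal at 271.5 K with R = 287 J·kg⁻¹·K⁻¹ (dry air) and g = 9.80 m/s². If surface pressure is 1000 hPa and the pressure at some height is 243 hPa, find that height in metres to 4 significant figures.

Scale height: H = RT/g = 287 × 271.5 / 9.80 = 7951.1 m.
Invert the barometric formula: z = H ln(P₀/P).
P₀/P = 1000/243 = 4.1152; ln(4.1152) = 1.4147.
z = 7951.1 × 1.4147 = 11248 m.

z ≈ 11250 m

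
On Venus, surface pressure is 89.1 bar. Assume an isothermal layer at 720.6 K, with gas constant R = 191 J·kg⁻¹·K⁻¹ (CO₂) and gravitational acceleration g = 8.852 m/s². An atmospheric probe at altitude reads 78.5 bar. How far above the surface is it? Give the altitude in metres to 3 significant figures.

z ≈ 1970 m

Scale height: H = RT/g = 191 × 720.6 / 8.852 = 15548 m.
Invert the barometric formula: z = H ln(P₀/P).
P₀/P = 89.1/78.5 = 1.1350; ln(1.1350) = 0.12663.
z = 15548 × 0.12663 = 1968.8 m.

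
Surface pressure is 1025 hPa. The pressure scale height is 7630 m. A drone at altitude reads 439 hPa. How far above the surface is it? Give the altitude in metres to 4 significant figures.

z ≈ 6470 m

Invert the barometric formula: z = H ln(P₀/P).
P₀/P = 1025/439 = 2.3349; ln(2.3349) = 0.84797.
z = 7630.0 × 0.84797 = 6470.0 m.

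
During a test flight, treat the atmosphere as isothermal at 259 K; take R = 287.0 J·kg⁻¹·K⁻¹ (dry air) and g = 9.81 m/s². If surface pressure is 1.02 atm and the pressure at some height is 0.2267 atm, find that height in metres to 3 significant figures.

Scale height: H = RT/g = 287.0 × 259 / 9.81 = 7577.3 m.
Invert the barometric formula: z = H ln(P₀/P).
P₀/P = 1.02/0.2267 = 4.4993; ln(4.4993) = 1.5039.
z = 7577.3 × 1.5039 = 11396 m.

z ≈ 11400 m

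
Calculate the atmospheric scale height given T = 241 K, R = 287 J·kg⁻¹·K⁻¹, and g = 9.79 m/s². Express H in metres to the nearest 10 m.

H ≈ 7070 m

The scale height of an isothermal atmosphere is H = RT/g.
H = 287 × 241 / 9.79 = 69167/9.79 = 7065.1 m.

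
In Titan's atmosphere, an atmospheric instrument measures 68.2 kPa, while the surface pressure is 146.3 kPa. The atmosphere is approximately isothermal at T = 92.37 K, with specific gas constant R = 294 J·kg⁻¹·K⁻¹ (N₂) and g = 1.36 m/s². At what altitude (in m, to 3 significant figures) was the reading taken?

Scale height: H = RT/g = 294 × 92.37 / 1.36 = 19968 m.
Invert the barometric formula: z = H ln(P₀/P).
P₀/P = 146.3/68.2 = 2.1452; ln(2.1452) = 0.76323.
z = 19968 × 0.76323 = 15240 m.

z ≈ 15200 m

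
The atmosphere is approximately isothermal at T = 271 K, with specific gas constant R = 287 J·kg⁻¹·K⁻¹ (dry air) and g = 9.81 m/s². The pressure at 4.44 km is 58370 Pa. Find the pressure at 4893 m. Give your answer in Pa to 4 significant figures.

P ≈ 55130 Pa

Scale height: H = RT/g = 287 × 271 / 9.81 = 7928.3 m.
Between two levels, P₂ = P₁ exp(−Δz/H) with Δz = z₂ − z₁.
Δz = 4893.0 − 4440.0 = 453.00 m; Δz/H = 453.00/7928.3 = 0.057137.
P₂ = 58370 × exp(−0.057137) = 58370 × 0.94446 = 55128 Pa.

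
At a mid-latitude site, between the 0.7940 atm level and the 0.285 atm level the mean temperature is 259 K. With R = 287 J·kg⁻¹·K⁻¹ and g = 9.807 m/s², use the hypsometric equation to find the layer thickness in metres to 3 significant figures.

Δz ≈ 7770 m

Hypsometric equation: Δz = (R T̄/g) ln(P₁/P₂).
R T̄/g = 287 × 259 / 9.807 = 7579.6 m.
ln(0.7940/0.285) = ln(2.7860) = 1.0246.
Δz = 7579.6 × 1.0246 = 7766.1 m.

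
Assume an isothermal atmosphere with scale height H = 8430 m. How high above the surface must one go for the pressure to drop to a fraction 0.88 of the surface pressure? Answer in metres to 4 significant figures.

z ≈ 1078 m

Set P/P₀ = exp(−z/H) = 0.88, so z = −H ln(0.88).
−ln(0.88) = 0.12783; z = 8430.0 × 0.12783 = 1077.6 m.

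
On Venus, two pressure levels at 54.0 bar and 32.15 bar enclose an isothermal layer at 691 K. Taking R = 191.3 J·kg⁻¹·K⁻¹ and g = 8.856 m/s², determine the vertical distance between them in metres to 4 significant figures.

Δz ≈ 7740 m

Hypsometric equation: Δz = (R T̄/g) ln(P₁/P₂).
R T̄/g = 191.3 × 691 / 8.856 = 14926 m.
ln(54.0/32.15) = ln(1.6796) = 0.51856.
Δz = 14926 × 0.51856 = 7740.0 m.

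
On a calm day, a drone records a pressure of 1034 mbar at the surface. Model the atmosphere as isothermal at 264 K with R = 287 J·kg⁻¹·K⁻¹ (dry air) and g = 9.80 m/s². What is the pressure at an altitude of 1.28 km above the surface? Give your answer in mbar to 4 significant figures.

P ≈ 876.2 mbar

Scale height: H = RT/g = 287 × 264 / 9.80 = 7731.4 m.
Barometric formula: P = P₀ exp(−z/H).
z/H = 1280.0/7731.4 = 0.16556; exp(−0.16556) = 0.84742.
P = 1034 × 0.84742 = 876.23 mbar.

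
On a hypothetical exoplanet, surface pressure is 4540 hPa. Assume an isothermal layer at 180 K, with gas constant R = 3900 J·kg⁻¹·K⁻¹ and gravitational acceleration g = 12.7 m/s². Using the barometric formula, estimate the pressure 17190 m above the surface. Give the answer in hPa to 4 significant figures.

Scale height: H = RT/g = 3900 × 180 / 12.7 = 55276 m.
Barometric formula: P = P₀ exp(−z/H).
z/H = 17190/55276 = 0.31098; exp(−0.31098) = 0.73273.
P = 4540 × 0.73273 = 3326.6 hPa.

P ≈ 3327 hPa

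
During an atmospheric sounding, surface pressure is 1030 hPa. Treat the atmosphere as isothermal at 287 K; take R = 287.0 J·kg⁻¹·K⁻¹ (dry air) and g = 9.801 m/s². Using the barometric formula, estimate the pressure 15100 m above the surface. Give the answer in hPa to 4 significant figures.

P ≈ 170.8 hPa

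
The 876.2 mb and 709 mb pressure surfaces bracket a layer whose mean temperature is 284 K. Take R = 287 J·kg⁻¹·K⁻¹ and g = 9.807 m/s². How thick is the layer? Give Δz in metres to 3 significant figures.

Δz ≈ 1760 m

Hypsometric equation: Δz = (R T̄/g) ln(P₁/P₂).
R T̄/g = 287 × 284 / 9.807 = 8311.2 m.
ln(876.2/709) = ln(1.2358) = 0.21172.
Δz = 8311.2 × 0.21172 = 1759.6 m.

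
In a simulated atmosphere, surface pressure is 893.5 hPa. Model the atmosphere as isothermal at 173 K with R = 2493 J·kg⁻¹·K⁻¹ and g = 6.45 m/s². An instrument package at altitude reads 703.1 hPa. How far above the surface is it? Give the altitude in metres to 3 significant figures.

Scale height: H = RT/g = 2493 × 173 / 6.45 = 66867 m.
Invert the barometric formula: z = H ln(P₀/P).
P₀/P = 893.5/703.1 = 1.2708; ln(1.2708) = 0.23965.
z = 66867 × 0.23965 = 16025 m.

z ≈ 16000 m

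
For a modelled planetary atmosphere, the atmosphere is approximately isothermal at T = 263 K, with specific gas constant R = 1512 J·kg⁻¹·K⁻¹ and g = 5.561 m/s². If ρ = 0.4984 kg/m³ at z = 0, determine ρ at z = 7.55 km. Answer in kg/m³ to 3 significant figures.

ρ ≈ 0.448 kg/m³

Scale height: H = RT/g = 1512 × 263 / 5.561 = 71508 m.
In an isothermal atmosphere, density decays like pressure: ρ = ρ₀ exp(−z/H).
z/H = 7550.0/71508 = 0.10558; exp(−0.10558) = 0.89980.
ρ = 0.4984 × 0.89980 = 0.44846 kg/m³.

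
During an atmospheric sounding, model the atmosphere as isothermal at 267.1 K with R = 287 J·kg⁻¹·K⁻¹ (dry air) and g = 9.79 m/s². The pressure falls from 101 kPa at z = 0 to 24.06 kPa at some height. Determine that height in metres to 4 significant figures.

z ≈ 11230 m

Scale height: H = RT/g = 287 × 267.1 / 9.79 = 7830.2 m.
Invert the barometric formula: z = H ln(P₀/P).
P₀/P = 101/24.06 = 4.1978; ln(4.1978) = 1.4346.
z = 7830.2 × 1.4346 = 11233 m.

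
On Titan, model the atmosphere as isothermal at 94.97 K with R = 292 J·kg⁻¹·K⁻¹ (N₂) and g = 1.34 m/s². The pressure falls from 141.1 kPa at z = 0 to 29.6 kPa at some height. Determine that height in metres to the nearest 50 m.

z ≈ 32300 m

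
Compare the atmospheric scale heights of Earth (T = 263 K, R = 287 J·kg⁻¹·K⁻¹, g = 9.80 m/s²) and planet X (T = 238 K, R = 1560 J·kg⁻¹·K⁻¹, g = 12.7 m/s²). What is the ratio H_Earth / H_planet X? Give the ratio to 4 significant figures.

H = RT/g for each body.
H_Earth = 287 × 263 / 9.80 = 7702.1 m.
H_planet X = 1560 × 238 / 12.7 = 29235 m.
H_Earth/H_planet X = 7702.1/29235 = 0.26345.

H_Earth/H_planet X ≈ 0.2635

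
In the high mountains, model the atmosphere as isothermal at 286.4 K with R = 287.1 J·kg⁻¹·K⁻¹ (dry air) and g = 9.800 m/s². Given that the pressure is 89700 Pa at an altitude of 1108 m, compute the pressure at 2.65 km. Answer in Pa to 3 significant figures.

P ≈ 74600 Pa

Scale height: H = RT/g = 287.1 × 286.4 / 9.800 = 8390.4 m.
Between two levels, P₂ = P₁ exp(−Δz/H) with Δz = z₂ − z₁.
Δz = 2650.0 − 1108.0 = 1542.0 m; Δz/H = 1542.0/8390.4 = 0.18378.
P₂ = 89700 × exp(−0.18378) = 89700 × 0.83212 = 74641 Pa.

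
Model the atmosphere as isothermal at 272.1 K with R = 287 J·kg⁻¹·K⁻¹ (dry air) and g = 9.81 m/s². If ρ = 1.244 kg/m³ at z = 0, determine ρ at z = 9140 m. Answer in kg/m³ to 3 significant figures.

Scale height: H = RT/g = 287 × 272.1 / 9.81 = 7960.5 m.
In an isothermal atmosphere, density decays like pressure: ρ = ρ₀ exp(−z/H).
z/H = 9140.0/7960.5 = 1.1482; exp(−1.1482) = 0.31721.
ρ = 1.244 × 0.31721 = 0.39461 kg/m³.

ρ ≈ 0.395 kg/m³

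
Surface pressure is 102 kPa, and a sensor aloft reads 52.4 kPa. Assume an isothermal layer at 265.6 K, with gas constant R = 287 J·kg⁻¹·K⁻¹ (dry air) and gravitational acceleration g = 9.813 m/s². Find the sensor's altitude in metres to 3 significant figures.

z ≈ 5170 m

Scale height: H = RT/g = 287 × 265.6 / 9.813 = 7768.0 m.
Invert the barometric formula: z = H ln(P₀/P).
P₀/P = 102/52.4 = 1.9466; ln(1.9466) = 0.66608.
z = 7768.0 × 0.66608 = 5174.1 m.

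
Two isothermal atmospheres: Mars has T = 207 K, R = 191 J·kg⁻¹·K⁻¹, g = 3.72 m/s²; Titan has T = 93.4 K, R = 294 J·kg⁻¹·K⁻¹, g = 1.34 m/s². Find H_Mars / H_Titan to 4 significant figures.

H = RT/g for each body.
H_Mars = 191 × 207 / 3.72 = 10628 m.
H_Titan = 294 × 93.4 / 1.34 = 20492 m.
H_Mars/H_Titan = 10628/20492 = 0.51864.

H_Mars/H_Titan ≈ 0.5186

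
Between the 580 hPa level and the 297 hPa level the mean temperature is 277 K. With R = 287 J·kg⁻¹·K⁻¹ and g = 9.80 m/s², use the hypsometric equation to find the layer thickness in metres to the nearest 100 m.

Δz ≈ 5400 m

Hypsometric equation: Δz = (R T̄/g) ln(P₁/P₂).
R T̄/g = 287 × 277 / 9.80 = 8112.1 m.
ln(580/297) = ln(1.9529) = 0.66932.
Δz = 8112.1 × 0.66932 = 5429.6 m.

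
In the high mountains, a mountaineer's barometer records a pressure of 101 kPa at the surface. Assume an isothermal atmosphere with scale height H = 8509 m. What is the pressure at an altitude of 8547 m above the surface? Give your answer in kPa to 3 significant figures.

Barometric formula: P = P₀ exp(−z/H).
z/H = 8547.0/8509.0 = 1.0045; exp(−1.0045) = 0.36623.
P = 101 × 0.36623 = 36.989 kPa.

P ≈ 37.0 kPa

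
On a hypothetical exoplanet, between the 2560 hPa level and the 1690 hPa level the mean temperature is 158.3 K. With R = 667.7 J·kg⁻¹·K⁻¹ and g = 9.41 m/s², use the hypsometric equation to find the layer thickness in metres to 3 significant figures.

Δz ≈ 4660 m

Hypsometric equation: Δz = (R T̄/g) ln(P₁/P₂).
R T̄/g = 667.7 × 158.3 / 9.41 = 11232 m.
ln(2560/1690) = ln(1.5148) = 0.41528.
Δz = 11232 × 0.41528 = 4664.4 m.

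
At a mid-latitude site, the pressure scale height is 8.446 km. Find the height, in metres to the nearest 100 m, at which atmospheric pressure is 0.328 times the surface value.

z ≈ 9400 m

Set P/P₀ = exp(−z/H) = 0.328, so z = −H ln(0.328).
−ln(0.328) = 1.1147; z = 8446.0 × 1.1147 = 9414.8 m.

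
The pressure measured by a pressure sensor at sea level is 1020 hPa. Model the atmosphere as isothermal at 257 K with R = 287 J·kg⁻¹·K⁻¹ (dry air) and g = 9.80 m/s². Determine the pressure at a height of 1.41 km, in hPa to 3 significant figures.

Scale height: H = RT/g = 287 × 257 / 9.80 = 7526.4 m.
Barometric formula: P = P₀ exp(−z/H).
z/H = 1410.0/7526.4 = 0.18734; exp(−0.18734) = 0.82916.
P = 1020 × 0.82916 = 845.74 hPa.

P ≈ 846 hPa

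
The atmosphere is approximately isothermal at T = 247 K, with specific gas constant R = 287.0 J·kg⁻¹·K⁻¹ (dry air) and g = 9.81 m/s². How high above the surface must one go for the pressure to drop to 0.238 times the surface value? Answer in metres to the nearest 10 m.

z ≈ 10370 m

Scale height: H = RT/g = 287.0 × 247 / 9.81 = 7226.2 m.
Set P/P₀ = exp(−z/H) = 0.238, so z = −H ln(0.238).
−ln(0.238) = 1.4355; z = 7226.2 × 1.4355 = 10373 m.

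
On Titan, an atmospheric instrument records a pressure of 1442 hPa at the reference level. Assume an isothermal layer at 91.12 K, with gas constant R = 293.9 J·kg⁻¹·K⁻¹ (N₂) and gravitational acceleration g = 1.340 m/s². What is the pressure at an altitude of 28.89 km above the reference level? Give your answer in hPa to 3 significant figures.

P ≈ 340 hPa

Scale height: H = RT/g = 293.9 × 91.12 / 1.340 = 19985 m.
Barometric formula: P = P₀ exp(−z/H).
z/H = 28890/19985 = 1.4456; exp(−1.4456) = 0.23560.
P = 1442 × 0.23560 = 339.74 hPa.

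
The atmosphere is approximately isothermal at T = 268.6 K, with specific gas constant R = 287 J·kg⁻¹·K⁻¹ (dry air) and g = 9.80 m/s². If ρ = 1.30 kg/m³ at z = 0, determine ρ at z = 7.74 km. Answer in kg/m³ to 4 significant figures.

ρ ≈ 0.4860 kg/m³

Scale height: H = RT/g = 287 × 268.6 / 9.80 = 7866.1 m.
In an isothermal atmosphere, density decays like pressure: ρ = ρ₀ exp(−z/H).
z/H = 7740.0/7866.1 = 0.98397; exp(−0.98397) = 0.37382.
ρ = 1.30 × 0.37382 = 0.48597 kg/m³.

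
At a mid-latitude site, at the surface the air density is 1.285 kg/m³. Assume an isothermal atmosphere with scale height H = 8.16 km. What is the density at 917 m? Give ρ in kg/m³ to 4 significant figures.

ρ ≈ 1.148 kg/m³

In an isothermal atmosphere, density decays like pressure: ρ = ρ₀ exp(−z/H).
z/H = 917.00/8160.0 = 0.11238; exp(−0.11238) = 0.89370.
ρ = 1.285 × 0.89370 = 1.1484 kg/m³.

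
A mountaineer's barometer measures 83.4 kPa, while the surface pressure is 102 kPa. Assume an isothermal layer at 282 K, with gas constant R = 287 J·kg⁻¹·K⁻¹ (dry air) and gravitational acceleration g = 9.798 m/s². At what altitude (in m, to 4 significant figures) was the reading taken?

z ≈ 1663 m

Scale height: H = RT/g = 287 × 282 / 9.798 = 8260.3 m.
Invert the barometric formula: z = H ln(P₀/P).
P₀/P = 102/83.4 = 1.2230; ln(1.2230) = 0.20131.
z = 8260.3 × 0.20131 = 1662.9 m.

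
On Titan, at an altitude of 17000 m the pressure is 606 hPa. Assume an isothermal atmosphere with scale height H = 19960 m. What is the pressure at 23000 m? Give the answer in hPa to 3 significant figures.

P ≈ 449 hPa

Between two levels, P₂ = P₁ exp(−Δz/H) with Δz = z₂ − z₁.
Δz = 23000 − 17000 = 6000.0 m; Δz/H = 6000.0/19960 = 0.30060.
P₂ = 606 × exp(−0.30060) = 606 × 0.74037 = 448.66 hPa.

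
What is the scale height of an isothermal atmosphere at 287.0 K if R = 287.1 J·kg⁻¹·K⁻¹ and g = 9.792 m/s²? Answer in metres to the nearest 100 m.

The scale height of an isothermal atmosphere is H = RT/g.
H = 287.1 × 287.0 / 9.792 = 82398/9.792 = 8414.8 m.

H ≈ 8400 m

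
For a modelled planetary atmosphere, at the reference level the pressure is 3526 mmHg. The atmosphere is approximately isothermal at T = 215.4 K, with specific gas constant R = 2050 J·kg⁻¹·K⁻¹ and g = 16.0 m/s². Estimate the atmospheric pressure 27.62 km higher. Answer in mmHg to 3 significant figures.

Scale height: H = RT/g = 2050 × 215.4 / 16.0 = 27598 m.
Barometric formula: P = P₀ exp(−z/H).
z/H = 27620/27598 = 1.0008; exp(−1.0008) = 0.36759.
P = 3526 × 0.36759 = 1296.1 mmHg.

P ≈ 1300 mmHg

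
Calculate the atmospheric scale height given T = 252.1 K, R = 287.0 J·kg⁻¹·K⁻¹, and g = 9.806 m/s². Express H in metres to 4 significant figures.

H ≈ 7378 m

The scale height of an isothermal atmosphere is H = RT/g.
H = 287.0 × 252.1 / 9.806 = 72353/9.806 = 7378.4 m.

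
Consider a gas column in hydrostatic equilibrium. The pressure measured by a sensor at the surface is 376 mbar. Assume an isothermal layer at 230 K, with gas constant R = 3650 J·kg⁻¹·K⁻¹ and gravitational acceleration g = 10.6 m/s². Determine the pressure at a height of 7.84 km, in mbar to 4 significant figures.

P ≈ 340.6 mbar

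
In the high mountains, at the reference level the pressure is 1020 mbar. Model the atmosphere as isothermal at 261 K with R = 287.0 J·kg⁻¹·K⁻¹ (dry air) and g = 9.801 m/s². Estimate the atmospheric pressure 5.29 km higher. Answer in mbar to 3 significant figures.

Scale height: H = RT/g = 287.0 × 261 / 9.801 = 7642.8 m.
Barometric formula: P = P₀ exp(−z/H).
z/H = 5290.0/7642.8 = 0.69215; exp(−0.69215) = 0.50050.
P = 1020 × 0.50050 = 510.51 mbar.

P ≈ 511 mbar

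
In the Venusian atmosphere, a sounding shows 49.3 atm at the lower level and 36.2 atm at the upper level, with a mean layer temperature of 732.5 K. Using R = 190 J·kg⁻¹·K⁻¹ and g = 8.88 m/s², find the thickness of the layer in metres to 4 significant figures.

Hypsometric equation: Δz = (R T̄/g) ln(P₁/P₂).
R T̄/g = 190 × 732.5 / 8.88 = 15673 m.
ln(49.3/36.2) = ln(1.3619) = 0.30888.
Δz = 15673 × 0.30888 = 4841.1 m.

Δz ≈ 4841 m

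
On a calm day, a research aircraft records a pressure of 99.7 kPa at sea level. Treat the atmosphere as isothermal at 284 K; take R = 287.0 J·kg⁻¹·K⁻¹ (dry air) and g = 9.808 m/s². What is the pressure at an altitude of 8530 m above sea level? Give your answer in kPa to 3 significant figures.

Scale height: H = RT/g = 287.0 × 284 / 9.808 = 8310.4 m.
Barometric formula: P = P₀ exp(−z/H).
z/H = 8530.0/8310.4 = 1.0264; exp(−1.0264) = 0.35829.
P = 99.7 × 0.35829 = 35.722 kPa.

P ≈ 35.7 kPa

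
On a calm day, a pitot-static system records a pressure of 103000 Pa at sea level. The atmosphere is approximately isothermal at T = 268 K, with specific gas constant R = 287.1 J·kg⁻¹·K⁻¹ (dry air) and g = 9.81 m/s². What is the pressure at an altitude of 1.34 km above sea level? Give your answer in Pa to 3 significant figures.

P ≈ 86800 Pa

Scale height: H = RT/g = 287.1 × 268 / 9.81 = 7843.3 m.
Barometric formula: P = P₀ exp(−z/H).
z/H = 1340.0/7843.3 = 0.17085; exp(−0.17085) = 0.84295.
P = 103000 × 0.84295 = 86824 Pa.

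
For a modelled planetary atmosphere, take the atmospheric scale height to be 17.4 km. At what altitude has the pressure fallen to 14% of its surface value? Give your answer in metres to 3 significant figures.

Set P/P₀ = exp(−z/H) = 0.14, so z = −H ln(0.14).
−ln(0.14) = 1.9661; z = 17400 × 1.9661 = 34210 m.

z ≈ 34200 m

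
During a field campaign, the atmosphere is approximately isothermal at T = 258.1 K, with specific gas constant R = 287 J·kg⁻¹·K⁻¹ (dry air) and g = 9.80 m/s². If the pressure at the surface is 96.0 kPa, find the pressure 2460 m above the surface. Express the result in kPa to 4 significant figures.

P ≈ 69.33 kPa

Scale height: H = RT/g = 287 × 258.1 / 9.80 = 7558.6 m.
Barometric formula: P = P₀ exp(−z/H).
z/H = 2460.0/7558.6 = 0.32546; exp(−0.32546) = 0.72220.
P = 96.0 × 0.72220 = 69.331 kPa.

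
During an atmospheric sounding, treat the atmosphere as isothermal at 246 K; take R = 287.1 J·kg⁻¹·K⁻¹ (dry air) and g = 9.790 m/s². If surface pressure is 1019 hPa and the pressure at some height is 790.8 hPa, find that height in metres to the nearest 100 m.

Scale height: H = RT/g = 287.1 × 246 / 9.790 = 7214.2 m.
Invert the barometric formula: z = H ln(P₀/P).
P₀/P = 1019/790.8 = 1.2886; ln(1.2886) = 0.25356.
z = 7214.2 × 0.25356 = 1829.2 m.

z ≈ 1800 m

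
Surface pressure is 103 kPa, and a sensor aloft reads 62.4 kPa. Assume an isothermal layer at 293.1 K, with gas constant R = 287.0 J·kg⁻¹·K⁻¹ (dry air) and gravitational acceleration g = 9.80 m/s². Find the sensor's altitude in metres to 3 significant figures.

Scale height: H = RT/g = 287.0 × 293.1 / 9.80 = 8583.6 m.
Invert the barometric formula: z = H ln(P₀/P).
P₀/P = 103/62.4 = 1.6506; ln(1.6506) = 0.50114.
z = 8583.6 × 0.50114 = 4301.6 m.

z ≈ 4300 m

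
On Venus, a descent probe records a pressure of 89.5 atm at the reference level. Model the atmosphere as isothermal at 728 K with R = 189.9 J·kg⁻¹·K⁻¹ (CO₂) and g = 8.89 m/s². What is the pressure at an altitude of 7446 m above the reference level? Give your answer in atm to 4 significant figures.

P ≈ 55.45 atm

Scale height: H = RT/g = 189.9 × 728 / 8.89 = 15551 m.
Barometric formula: P = P₀ exp(−z/H).
z/H = 7446.0/15551 = 0.47881; exp(−0.47881) = 0.61952.
P = 89.5 × 0.61952 = 55.447 atm.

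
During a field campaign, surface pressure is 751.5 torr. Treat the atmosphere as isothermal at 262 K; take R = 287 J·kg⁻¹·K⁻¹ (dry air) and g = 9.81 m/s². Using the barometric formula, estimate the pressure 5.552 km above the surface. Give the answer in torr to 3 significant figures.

P ≈ 364 torr

Scale height: H = RT/g = 287 × 262 / 9.81 = 7665.0 m.
Barometric formula: P = P₀ exp(−z/H).
z/H = 5552.0/7665.0 = 0.72433; exp(−0.72433) = 0.48465.
P = 751.5 × 0.48465 = 364.21 torr.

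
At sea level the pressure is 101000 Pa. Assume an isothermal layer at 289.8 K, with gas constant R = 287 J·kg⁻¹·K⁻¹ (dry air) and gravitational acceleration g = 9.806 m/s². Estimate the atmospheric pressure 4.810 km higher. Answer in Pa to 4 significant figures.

P ≈ 57280 Pa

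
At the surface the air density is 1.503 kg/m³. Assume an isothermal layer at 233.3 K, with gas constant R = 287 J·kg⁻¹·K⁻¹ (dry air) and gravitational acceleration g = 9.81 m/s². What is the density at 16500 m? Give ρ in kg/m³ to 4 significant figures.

ρ ≈ 0.1340 kg/m³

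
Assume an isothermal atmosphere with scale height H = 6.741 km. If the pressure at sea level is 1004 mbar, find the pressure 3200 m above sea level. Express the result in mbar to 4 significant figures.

P ≈ 624.6 mbar

Barometric formula: P = P₀ exp(−z/H).
z/H = 3200.0/6741.0 = 0.47471; exp(−0.47471) = 0.62207.
P = 1004 × 0.62207 = 624.56 mbar.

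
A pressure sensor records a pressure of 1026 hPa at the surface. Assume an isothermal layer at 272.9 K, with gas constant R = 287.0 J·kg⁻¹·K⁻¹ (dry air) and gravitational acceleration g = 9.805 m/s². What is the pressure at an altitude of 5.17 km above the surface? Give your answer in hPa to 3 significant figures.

P ≈ 537 hPa

Scale height: H = RT/g = 287.0 × 272.9 / 9.805 = 7988.0 m.
Barometric formula: P = P₀ exp(−z/H).
z/H = 5170.0/7988.0 = 0.64722; exp(−0.64722) = 0.52350.
P = 1026 × 0.52350 = 537.11 hPa.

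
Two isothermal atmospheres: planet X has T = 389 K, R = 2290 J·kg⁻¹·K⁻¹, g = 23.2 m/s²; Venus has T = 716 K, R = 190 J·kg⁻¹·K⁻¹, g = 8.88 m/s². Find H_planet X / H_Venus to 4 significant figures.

H = RT/g for each body.
H_planet X = 2290 × 389 / 23.2 = 38397 m.
H_Venus = 190 × 716 / 8.88 = 15320 m.
H_planet X/H_Venus = 38397/15320 = 2.5063.

H_planet X/H_Venus ≈ 2.506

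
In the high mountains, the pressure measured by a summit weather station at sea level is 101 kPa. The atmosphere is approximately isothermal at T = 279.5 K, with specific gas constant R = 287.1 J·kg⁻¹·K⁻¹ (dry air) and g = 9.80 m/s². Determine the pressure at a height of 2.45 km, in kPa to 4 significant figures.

P ≈ 74.88 kPa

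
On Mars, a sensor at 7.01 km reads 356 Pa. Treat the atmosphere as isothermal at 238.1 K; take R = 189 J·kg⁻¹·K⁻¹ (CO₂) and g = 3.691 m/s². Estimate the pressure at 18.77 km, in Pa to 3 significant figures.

Scale height: H = RT/g = 189 × 238.1 / 3.691 = 12192 m.
Between two levels, P₂ = P₁ exp(−Δz/H) with Δz = z₂ − z₁.
Δz = 18770 − 7010.0 = 11760 m; Δz/H = 11760/12192 = 0.96457.
P₂ = 356 × exp(−0.96457) = 356 × 0.38115 = 135.69 Pa.

P ≈ 136 Pa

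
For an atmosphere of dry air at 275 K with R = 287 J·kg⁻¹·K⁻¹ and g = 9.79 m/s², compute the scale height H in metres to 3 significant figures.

H ≈ 8060 m

The scale height of an isothermal atmosphere is H = RT/g.
H = 287 × 275 / 9.79 = 78925/9.79 = 8061.8 m.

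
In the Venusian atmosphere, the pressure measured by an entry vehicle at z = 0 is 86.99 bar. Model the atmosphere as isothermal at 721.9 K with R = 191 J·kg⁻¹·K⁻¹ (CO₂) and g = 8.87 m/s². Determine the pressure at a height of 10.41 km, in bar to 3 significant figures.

P ≈ 44.5 bar

Scale height: H = RT/g = 191 × 721.9 / 8.87 = 15545 m.
Barometric formula: P = P₀ exp(−z/H).
z/H = 10410/15545 = 0.66967; exp(−0.66967) = 0.51188.
P = 86.99 × 0.51188 = 44.528 bar.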